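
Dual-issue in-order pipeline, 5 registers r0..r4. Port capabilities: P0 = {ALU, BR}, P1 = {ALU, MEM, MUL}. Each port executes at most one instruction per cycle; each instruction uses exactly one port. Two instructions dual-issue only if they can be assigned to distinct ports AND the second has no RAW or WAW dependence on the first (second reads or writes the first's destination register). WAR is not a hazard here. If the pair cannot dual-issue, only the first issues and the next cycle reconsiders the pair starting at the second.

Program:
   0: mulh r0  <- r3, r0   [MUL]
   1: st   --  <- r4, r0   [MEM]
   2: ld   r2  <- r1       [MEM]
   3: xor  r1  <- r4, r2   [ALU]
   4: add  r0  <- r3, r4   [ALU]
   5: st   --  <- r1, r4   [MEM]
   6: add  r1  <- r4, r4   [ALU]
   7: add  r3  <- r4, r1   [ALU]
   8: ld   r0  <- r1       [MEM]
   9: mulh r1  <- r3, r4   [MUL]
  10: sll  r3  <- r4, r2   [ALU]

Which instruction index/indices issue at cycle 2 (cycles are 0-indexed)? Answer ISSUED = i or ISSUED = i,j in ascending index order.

ISSUED = 2

[0] i0  mulh  -- no-port MUL/MEM
[1] i1  st  -- no-port MEM/MEM
[2] i2  ld  -- RAW r2
[3] i3,i4  xor;add  -- 2-wide
[4] i5,i6  st;add  -- 2-wide
[5] i7,i8  add;ld  -- 2-wide
[6] i9,i10  mulh;sll  -- 2-wide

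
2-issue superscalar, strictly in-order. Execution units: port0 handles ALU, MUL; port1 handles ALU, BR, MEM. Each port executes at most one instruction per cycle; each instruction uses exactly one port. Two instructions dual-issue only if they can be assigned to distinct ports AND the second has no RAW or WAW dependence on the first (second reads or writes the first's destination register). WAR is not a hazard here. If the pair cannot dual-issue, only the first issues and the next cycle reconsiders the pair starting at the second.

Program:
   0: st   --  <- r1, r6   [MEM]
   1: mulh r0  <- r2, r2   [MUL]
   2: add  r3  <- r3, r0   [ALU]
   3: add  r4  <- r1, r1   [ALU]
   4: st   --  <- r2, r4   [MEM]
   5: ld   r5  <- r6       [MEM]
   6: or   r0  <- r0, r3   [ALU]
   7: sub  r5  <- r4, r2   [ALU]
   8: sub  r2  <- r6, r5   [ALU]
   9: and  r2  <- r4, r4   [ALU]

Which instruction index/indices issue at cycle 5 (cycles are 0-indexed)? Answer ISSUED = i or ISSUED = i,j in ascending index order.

[0] i0&i1  st.MEM/mulh.MUL  -- dual
[1] i2&i3  add.ALU/add.ALU  -- dual
[2] i4  st.MEM  -- no-port MEM/MEM
[3] i5&i6  ld.MEM/or.ALU  -- dual
[4] i7  sub.ALU  -- RAW r5
[5] i8  sub.ALU  -- WAW r2
[6] i9  and.ALU  -- tail

ISSUED = 8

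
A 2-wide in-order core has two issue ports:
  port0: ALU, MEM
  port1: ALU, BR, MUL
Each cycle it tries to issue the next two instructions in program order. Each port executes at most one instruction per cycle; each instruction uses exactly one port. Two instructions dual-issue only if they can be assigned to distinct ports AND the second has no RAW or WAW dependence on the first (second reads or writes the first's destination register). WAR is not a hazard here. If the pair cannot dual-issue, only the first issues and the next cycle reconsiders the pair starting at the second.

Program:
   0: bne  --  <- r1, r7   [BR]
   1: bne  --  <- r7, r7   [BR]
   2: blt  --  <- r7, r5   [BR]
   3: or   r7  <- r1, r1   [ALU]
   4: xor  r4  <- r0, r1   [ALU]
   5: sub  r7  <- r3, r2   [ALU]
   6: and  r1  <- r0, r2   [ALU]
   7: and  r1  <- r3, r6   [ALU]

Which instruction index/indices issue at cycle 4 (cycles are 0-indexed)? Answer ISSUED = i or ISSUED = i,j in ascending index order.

ISSUED = 6

t=0 i0:bne ; no-port BR/BR
t=1 i1:bne ; no-port BR/BR
t=2 i2/i3:blt or ; dual
t=3 i4/i5:xor sub ; dual
t=4 i6:and ; WAW r1
t=5 i7:and ; tail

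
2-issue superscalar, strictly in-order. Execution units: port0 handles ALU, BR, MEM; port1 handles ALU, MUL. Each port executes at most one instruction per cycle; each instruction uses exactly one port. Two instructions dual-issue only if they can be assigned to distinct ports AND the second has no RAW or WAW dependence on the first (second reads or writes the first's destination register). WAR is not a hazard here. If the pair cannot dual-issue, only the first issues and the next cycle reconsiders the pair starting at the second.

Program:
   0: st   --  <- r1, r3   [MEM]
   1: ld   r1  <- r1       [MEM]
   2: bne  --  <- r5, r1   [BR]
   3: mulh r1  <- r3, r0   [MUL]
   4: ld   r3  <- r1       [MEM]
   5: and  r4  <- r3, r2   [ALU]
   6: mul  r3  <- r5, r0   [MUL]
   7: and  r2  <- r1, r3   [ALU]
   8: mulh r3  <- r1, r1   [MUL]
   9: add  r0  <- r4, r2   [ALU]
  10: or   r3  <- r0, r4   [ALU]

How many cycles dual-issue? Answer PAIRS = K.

PAIRS = 3

0. st.MEM @i0  | no-port MEM/MEM
1. ld.MEM @i1  | no-port MEM/BR
2. bne.BR/mulh.MUL @i2&i3  | 2-wide
3. ld.MEM @i4  | RAW r3
4. and.ALU/mul.MUL @i5&i6  | 2-wide
5. and.ALU/mulh.MUL @i7&i8  | 2-wide
6. add.ALU @i9  | RAW r0
7. or.ALU @i10  | tail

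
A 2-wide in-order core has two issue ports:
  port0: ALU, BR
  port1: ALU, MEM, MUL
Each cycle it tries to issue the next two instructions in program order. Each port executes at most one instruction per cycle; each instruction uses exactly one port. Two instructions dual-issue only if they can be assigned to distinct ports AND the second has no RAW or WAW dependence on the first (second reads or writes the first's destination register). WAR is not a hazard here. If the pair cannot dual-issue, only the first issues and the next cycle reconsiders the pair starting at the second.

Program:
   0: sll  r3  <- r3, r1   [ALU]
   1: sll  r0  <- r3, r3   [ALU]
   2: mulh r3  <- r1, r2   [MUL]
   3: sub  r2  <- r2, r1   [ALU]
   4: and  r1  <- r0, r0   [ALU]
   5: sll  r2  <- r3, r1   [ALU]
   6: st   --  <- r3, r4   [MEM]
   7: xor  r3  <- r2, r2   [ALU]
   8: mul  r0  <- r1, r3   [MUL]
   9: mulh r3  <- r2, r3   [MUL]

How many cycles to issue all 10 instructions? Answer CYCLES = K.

0. sll @i0  | RAW r3
1. sll;mulh @i1/i2  | pair
2. sub;and @i3/i4  | pair
3. sll;st @i5/i6  | pair
4. xor @i7  | RAW r3
5. mul @i8  | no-port MUL/MUL
6. mulh @i9  | tail

CYCLES = 7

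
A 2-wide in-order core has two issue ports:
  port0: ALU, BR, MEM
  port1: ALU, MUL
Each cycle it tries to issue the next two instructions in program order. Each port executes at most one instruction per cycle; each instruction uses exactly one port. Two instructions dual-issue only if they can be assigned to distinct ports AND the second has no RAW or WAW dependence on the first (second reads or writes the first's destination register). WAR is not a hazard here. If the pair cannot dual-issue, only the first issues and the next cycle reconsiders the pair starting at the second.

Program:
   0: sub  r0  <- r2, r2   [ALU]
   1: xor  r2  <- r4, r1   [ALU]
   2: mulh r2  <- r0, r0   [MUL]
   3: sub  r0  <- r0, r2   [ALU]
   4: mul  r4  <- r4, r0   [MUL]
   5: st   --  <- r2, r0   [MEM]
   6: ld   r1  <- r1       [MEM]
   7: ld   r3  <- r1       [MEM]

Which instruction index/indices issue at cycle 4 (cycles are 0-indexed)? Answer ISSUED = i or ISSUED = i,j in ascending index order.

ISSUED = 6

c0: i0&i1 sub;xor  2-wide
c1: i2 mulh  RAW r2
c2: i3 sub  RAW r0
c3: i4&i5 mul;st  2-wide
c4: i6 ld  no-port MEM/MEM
c5: i7 ld  tail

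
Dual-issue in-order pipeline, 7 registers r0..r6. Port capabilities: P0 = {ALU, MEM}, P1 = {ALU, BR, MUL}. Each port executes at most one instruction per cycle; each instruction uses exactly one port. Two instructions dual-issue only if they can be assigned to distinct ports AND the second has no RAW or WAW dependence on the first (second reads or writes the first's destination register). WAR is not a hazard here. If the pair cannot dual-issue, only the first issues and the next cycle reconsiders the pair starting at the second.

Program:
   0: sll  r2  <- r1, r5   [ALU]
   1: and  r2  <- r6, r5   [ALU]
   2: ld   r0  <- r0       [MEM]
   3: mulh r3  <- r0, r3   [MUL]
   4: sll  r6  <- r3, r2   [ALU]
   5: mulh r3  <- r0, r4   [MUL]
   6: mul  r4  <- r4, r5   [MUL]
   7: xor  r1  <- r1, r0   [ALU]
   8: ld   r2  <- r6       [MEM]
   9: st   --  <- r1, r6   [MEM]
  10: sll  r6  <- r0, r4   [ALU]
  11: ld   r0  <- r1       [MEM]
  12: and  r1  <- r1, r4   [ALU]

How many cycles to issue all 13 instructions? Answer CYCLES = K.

CYCLES = 8

#0 head=0: sll.ALU i0 WAW r2
#1 head=1: and.ALU+ld.MEM i1+i2 dual
#2 head=3: mulh.MUL i3 RAW r3
#3 head=4: sll.ALU+mulh.MUL i4+i5 dual
#4 head=6: mul.MUL+xor.ALU i6+i7 dual
#5 head=8: ld.MEM i8 no-port MEM/MEM
#6 head=9: st.MEM+sll.ALU i9+i10 dual
#7 head=11: ld.MEM+and.ALU i11+i12 dual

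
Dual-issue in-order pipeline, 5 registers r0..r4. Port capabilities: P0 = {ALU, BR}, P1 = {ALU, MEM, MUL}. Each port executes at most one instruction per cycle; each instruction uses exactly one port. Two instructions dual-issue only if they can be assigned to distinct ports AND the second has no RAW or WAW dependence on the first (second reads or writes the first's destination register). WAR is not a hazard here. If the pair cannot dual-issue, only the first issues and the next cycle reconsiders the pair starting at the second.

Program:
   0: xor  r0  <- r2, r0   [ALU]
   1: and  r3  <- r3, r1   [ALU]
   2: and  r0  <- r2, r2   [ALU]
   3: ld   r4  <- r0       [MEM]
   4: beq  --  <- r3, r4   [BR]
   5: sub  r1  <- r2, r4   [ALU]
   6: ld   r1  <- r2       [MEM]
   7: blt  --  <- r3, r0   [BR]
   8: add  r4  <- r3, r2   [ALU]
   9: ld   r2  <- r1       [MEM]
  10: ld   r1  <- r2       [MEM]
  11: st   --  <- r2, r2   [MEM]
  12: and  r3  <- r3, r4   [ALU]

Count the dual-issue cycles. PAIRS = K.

t=0 i0+i1:xor.ALU and.ALU ; pair
t=1 i2:and.ALU ; RAW r0
t=2 i3:ld.MEM ; RAW r4
t=3 i4+i5:beq.BR sub.ALU ; pair
t=4 i6+i7:ld.MEM blt.BR ; pair
t=5 i8+i9:add.ALU ld.MEM ; pair
t=6 i10:ld.MEM ; no-port MEM/MEM
t=7 i11+i12:st.MEM and.ALU ; pair

PAIRS = 5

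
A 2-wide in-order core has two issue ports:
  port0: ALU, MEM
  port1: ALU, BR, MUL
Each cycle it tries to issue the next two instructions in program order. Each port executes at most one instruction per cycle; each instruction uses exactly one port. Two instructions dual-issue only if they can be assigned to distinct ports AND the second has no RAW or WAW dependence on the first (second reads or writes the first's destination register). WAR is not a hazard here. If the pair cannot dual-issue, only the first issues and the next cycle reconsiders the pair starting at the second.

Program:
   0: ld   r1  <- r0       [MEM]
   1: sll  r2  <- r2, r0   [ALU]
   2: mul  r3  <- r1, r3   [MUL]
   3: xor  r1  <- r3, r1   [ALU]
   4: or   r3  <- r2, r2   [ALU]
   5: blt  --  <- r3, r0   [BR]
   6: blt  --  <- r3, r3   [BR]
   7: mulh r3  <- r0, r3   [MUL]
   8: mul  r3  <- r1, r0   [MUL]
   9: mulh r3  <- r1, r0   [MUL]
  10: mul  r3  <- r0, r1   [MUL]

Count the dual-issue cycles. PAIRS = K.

[0] i0&i1  ld.MEM;sll.ALU  -- dual
[1] i2  mul.MUL  -- RAW r3
[2] i3&i4  xor.ALU;or.ALU  -- dual
[3] i5  blt.BR  -- no-port BR/BR
[4] i6  blt.BR  -- no-port BR/MUL
[5] i7  mulh.MUL  -- no-port MUL/MUL
[6] i8  mul.MUL  -- no-port MUL/MUL
[7] i9  mulh.MUL  -- no-port MUL/MUL
[8] i10  mul.MUL  -- tail

PAIRS = 2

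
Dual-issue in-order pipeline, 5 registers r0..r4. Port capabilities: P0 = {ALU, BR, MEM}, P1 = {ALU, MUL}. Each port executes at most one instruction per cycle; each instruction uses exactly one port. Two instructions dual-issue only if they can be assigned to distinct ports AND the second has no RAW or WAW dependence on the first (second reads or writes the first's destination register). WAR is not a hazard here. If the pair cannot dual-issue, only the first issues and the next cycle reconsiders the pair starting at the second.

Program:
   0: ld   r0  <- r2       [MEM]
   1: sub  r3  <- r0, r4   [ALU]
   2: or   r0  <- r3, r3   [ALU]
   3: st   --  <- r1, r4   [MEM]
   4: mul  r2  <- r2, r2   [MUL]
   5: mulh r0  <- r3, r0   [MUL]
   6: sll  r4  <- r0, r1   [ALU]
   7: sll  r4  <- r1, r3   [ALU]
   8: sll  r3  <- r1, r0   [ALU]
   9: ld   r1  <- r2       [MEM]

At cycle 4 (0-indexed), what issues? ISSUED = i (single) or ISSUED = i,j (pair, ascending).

ISSUED = 5

t=0 i0:ld.MEM ; RAW r0
t=1 i1:sub.ALU ; RAW r3
t=2 i2,i3:or.ALU;st.MEM ; dual
t=3 i4:mul.MUL ; no-port MUL/MUL
t=4 i5:mulh.MUL ; RAW r0
t=5 i6:sll.ALU ; WAW r4
t=6 i7,i8:sll.ALU;sll.ALU ; dual
t=7 i9:ld.MEM ; tail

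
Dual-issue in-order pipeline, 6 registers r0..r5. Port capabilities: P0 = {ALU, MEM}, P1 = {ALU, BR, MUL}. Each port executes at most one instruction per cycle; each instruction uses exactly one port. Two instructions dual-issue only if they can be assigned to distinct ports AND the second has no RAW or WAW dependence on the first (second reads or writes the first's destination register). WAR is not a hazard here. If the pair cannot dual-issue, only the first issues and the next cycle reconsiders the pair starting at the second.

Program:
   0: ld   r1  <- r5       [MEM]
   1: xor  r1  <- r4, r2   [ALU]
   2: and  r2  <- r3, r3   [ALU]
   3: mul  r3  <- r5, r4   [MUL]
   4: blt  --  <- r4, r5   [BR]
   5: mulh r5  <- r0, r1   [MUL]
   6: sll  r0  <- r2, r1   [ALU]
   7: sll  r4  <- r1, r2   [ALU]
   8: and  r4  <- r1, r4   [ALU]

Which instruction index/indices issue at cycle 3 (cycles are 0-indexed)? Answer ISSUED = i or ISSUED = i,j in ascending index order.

[0] i0  ld.MEM  -- WAW r1
[1] i1,i2  xor.ALU/and.ALU  -- pair
[2] i3  mul.MUL  -- no-port MUL/BR
[3] i4  blt.BR  -- no-port BR/MUL
[4] i5,i6  mulh.MUL/sll.ALU  -- pair
[5] i7  sll.ALU  -- RAW+WAW r4
[6] i8  and.ALU  -- tail

ISSUED = 4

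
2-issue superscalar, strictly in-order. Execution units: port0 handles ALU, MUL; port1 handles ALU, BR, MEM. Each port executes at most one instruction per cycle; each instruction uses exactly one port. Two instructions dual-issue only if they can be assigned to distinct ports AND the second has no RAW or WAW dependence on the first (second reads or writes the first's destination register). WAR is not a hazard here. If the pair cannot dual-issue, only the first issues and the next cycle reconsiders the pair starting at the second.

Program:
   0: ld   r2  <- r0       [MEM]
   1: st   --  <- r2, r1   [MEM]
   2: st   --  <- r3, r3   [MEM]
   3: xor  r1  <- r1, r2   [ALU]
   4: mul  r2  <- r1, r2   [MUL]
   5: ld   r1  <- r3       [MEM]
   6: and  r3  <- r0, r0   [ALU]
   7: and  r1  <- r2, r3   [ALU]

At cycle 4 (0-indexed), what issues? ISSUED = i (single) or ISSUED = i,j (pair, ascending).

ISSUED = 6

0. ld @i0  | no-port MEM/MEM
1. st @i1  | no-port MEM/MEM
2. st;xor @i2&i3  | dual
3. mul;ld @i4&i5  | dual
4. and @i6  | RAW r3
5. and @i7  | tail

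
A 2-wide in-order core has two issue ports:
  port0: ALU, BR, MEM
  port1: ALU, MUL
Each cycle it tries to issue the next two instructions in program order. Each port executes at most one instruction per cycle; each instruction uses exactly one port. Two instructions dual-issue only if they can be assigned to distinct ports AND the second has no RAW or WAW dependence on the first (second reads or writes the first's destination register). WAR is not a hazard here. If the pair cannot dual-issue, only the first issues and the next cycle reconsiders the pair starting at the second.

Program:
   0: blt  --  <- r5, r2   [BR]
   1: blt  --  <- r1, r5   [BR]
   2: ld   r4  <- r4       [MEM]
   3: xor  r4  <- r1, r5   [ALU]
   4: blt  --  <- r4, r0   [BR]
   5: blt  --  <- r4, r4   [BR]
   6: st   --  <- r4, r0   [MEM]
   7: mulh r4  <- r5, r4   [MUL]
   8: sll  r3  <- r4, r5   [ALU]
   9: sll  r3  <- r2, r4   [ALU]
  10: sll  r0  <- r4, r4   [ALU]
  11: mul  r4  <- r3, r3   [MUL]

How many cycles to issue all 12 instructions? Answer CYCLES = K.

CYCLES = 10

  cy0 -> i0 (blt.BR) no-port BR/BR
  cy1 -> i1 (blt.BR) no-port BR/MEM
  cy2 -> i2 (ld.MEM) WAW r4
  cy3 -> i3 (xor.ALU) RAW r4
  cy4 -> i4 (blt.BR) no-port BR/BR
  cy5 -> i5 (blt.BR) no-port BR/MEM
  cy6 -> i6+i7 (st.MEM/mulh.MUL) 2-wide
  cy7 -> i8 (sll.ALU) WAW r3
  cy8 -> i9+i10 (sll.ALU/sll.ALU) 2-wide
  cy9 -> i11 (mul.MUL) tail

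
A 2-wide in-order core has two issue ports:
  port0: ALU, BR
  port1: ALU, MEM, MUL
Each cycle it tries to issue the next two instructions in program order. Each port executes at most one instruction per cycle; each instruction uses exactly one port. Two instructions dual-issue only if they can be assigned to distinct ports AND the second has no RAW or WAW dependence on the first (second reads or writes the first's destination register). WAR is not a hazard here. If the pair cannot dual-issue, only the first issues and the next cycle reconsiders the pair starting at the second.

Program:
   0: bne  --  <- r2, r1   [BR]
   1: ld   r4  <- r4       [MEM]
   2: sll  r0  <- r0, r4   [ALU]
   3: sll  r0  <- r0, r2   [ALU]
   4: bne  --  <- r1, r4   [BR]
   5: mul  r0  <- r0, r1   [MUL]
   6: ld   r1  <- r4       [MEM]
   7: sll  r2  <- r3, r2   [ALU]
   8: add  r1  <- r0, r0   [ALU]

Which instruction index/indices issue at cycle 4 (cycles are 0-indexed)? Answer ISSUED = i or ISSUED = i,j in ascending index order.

t=0 i0/i1:bne/ld ; pair
t=1 i2:sll ; RAW+WAW r0
t=2 i3/i4:sll/bne ; pair
t=3 i5:mul ; no-port MUL/MEM
t=4 i6/i7:ld/sll ; pair
t=5 i8:add ; tail

ISSUED = 6,7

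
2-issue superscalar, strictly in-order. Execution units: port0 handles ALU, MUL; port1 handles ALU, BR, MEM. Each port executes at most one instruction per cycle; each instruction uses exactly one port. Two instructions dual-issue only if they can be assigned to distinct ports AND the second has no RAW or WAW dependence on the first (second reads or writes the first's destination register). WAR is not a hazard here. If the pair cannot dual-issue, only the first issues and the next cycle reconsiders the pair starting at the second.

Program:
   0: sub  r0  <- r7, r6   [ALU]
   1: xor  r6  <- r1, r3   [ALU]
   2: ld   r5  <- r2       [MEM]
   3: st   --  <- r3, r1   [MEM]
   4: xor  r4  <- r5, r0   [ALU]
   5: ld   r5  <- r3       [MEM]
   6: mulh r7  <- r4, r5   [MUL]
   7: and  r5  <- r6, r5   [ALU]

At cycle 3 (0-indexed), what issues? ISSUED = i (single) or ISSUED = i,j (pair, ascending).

0. sub.ALU;xor.ALU @i0/i1  | pair
1. ld.MEM @i2  | no-port MEM/MEM
2. st.MEM;xor.ALU @i3/i4  | pair
3. ld.MEM @i5  | RAW r5
4. mulh.MUL;and.ALU @i6/i7  | pair

ISSUED = 5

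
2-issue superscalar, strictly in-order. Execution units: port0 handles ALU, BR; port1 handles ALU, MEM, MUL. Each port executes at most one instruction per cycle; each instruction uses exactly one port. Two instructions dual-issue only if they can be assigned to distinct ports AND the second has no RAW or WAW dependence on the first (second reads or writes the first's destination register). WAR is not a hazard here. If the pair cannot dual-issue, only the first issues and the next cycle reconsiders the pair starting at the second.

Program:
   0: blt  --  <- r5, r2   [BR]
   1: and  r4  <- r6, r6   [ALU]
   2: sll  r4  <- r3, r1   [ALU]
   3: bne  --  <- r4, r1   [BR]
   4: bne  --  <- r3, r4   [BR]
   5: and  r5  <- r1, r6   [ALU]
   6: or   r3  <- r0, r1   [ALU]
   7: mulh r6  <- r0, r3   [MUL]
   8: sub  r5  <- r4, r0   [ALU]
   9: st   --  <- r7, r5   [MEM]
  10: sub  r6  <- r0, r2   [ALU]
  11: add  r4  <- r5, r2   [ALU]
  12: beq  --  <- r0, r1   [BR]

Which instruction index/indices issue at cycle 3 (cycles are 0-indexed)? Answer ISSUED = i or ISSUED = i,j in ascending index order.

ISSUED = 4,5

  cy0 -> i0,i1 (blt.BR+and.ALU) 2-wide
  cy1 -> i2 (sll.ALU) RAW r4
  cy2 -> i3 (bne.BR) no-port BR/BR
  cy3 -> i4,i5 (bne.BR+and.ALU) 2-wide
  cy4 -> i6 (or.ALU) RAW r3
  cy5 -> i7,i8 (mulh.MUL+sub.ALU) 2-wide
  cy6 -> i9,i10 (st.MEM+sub.ALU) 2-wide
  cy7 -> i11,i12 (add.ALU+beq.BR) 2-wide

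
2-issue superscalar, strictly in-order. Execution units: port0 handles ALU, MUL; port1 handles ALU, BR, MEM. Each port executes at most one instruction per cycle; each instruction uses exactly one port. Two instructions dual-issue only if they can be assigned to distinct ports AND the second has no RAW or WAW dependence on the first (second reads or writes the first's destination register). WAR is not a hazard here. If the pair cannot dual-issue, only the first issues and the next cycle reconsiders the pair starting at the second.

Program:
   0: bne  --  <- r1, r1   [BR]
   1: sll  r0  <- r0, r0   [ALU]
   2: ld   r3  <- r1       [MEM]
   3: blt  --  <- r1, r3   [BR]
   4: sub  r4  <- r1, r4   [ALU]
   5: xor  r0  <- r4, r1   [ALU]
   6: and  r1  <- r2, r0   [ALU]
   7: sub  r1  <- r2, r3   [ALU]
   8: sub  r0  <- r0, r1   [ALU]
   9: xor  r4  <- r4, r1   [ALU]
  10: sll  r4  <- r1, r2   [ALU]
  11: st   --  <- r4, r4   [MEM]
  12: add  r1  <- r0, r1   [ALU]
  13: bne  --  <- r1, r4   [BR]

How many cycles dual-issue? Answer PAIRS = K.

PAIRS = 4

t=0 i0&i1:bne;sll ; dual
t=1 i2:ld ; no-port MEM/BR
t=2 i3&i4:blt;sub ; dual
t=3 i5:xor ; RAW r0
t=4 i6:and ; WAW r1
t=5 i7:sub ; RAW r1
t=6 i8&i9:sub;xor ; dual
t=7 i10:sll ; RAW r4
t=8 i11&i12:st;add ; dual
t=9 i13:bne ; tail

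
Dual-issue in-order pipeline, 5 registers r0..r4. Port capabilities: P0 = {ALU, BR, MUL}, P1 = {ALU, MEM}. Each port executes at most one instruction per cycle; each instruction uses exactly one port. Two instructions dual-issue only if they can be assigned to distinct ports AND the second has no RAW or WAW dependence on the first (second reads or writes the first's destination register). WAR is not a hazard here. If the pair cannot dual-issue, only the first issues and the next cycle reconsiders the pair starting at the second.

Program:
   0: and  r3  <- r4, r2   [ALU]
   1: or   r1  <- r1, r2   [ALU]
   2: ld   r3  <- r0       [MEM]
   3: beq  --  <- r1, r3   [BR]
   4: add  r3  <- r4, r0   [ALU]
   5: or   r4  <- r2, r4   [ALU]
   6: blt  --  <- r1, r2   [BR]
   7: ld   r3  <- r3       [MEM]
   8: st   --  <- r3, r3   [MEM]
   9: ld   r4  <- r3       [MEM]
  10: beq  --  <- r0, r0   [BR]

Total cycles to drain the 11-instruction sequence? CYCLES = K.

CYCLES = 7

  cy0 -> i0/i1 (and.ALU;or.ALU) pair
  cy1 -> i2 (ld.MEM) RAW r3
  cy2 -> i3/i4 (beq.BR;add.ALU) pair
  cy3 -> i5/i6 (or.ALU;blt.BR) pair
  cy4 -> i7 (ld.MEM) no-port MEM/MEM
  cy5 -> i8 (st.MEM) no-port MEM/MEM
  cy6 -> i9/i10 (ld.MEM;beq.BR) pair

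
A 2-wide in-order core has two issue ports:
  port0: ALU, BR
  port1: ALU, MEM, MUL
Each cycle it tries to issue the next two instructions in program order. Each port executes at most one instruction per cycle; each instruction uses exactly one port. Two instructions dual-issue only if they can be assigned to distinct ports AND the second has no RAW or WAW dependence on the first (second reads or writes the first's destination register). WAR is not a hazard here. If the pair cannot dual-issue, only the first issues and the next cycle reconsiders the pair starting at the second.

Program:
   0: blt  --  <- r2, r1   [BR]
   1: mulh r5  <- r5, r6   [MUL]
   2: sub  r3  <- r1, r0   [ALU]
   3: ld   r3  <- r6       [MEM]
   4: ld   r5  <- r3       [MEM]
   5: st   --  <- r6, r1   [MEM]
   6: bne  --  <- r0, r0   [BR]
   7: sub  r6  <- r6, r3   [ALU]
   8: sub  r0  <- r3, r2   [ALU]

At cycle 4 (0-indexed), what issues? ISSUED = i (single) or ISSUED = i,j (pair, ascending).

t=0 i0/i1:blt.BR mulh.MUL ; dual
t=1 i2:sub.ALU ; WAW r3
t=2 i3:ld.MEM ; no-port MEM/MEM
t=3 i4:ld.MEM ; no-port MEM/MEM
t=4 i5/i6:st.MEM bne.BR ; dual
t=5 i7/i8:sub.ALU sub.ALU ; dual

ISSUED = 5,6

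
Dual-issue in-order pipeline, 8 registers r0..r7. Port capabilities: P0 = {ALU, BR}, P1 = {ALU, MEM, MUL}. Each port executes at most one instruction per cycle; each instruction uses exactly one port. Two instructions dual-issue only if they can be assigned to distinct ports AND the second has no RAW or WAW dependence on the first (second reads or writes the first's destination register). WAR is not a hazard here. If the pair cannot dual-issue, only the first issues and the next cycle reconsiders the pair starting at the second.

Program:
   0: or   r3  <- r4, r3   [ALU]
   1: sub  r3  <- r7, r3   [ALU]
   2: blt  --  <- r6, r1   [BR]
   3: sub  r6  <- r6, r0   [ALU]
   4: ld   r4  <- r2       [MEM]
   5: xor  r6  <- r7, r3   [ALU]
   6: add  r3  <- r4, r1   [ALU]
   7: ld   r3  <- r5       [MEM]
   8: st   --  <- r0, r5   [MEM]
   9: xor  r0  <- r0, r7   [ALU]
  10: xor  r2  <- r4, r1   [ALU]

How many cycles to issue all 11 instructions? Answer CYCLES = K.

CYCLES = 7

[0] i0  or  -- RAW+WAW r3
[1] i1&i2  sub blt  -- 2-wide
[2] i3&i4  sub ld  -- 2-wide
[3] i5&i6  xor add  -- 2-wide
[4] i7  ld  -- no-port MEM/MEM
[5] i8&i9  st xor  -- 2-wide
[6] i10  xor  -- tail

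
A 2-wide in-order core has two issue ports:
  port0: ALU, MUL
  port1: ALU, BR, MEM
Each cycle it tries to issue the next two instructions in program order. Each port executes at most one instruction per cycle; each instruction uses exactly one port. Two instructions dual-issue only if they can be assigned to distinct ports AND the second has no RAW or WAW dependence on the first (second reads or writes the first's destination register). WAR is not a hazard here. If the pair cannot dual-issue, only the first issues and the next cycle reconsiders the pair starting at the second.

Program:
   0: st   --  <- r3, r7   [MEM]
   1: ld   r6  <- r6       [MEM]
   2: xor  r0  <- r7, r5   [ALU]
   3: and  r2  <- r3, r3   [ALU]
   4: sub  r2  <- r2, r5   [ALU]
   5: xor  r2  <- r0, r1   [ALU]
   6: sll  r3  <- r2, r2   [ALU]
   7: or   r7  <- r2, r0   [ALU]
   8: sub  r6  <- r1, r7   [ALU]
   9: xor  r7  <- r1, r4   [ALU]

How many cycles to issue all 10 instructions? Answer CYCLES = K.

CYCLES = 7

t=0 i0:st ; no-port MEM/MEM
t=1 i1,i2:ld xor ; pair
t=2 i3:and ; RAW+WAW r2
t=3 i4:sub ; WAW r2
t=4 i5:xor ; RAW r2
t=5 i6,i7:sll or ; pair
t=6 i8,i9:sub xor ; pair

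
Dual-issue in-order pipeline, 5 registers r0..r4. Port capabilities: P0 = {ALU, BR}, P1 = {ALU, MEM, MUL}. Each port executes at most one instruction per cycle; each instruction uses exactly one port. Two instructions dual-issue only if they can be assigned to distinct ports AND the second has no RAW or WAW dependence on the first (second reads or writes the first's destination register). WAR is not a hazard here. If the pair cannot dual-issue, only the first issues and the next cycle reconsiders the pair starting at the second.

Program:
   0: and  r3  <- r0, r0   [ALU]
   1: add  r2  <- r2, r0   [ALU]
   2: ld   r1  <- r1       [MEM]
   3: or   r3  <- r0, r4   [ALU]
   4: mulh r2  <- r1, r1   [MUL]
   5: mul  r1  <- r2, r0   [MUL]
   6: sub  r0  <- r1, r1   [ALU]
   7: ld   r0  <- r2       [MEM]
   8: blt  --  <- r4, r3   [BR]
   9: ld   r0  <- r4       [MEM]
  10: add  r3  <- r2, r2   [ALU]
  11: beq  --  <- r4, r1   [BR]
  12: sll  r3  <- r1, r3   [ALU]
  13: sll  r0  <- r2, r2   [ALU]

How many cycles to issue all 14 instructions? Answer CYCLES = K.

c0: i0+i1 and+add  pair
c1: i2+i3 ld+or  pair
c2: i4 mulh  no-port MUL/MUL
c3: i5 mul  RAW r1
c4: i6 sub  WAW r0
c5: i7+i8 ld+blt  pair
c6: i9+i10 ld+add  pair
c7: i11+i12 beq+sll  pair
c8: i13 sll  tail

CYCLES = 9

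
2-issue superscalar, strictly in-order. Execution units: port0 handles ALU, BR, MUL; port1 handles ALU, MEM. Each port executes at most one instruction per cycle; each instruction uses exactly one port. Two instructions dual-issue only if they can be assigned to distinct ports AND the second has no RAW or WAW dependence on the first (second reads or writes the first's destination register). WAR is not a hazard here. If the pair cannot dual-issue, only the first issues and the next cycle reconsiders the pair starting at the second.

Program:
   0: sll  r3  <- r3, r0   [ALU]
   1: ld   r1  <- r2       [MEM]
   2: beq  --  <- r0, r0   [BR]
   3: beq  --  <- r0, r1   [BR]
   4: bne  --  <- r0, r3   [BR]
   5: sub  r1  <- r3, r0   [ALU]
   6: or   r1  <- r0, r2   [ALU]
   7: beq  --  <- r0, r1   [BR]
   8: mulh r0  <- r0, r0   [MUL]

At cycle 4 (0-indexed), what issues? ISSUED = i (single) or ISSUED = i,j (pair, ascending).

ISSUED = 6

  cy0 -> i0+i1 (sll;ld) dual
  cy1 -> i2 (beq) no-port BR/BR
  cy2 -> i3 (beq) no-port BR/BR
  cy3 -> i4+i5 (bne;sub) dual
  cy4 -> i6 (or) RAW r1
  cy5 -> i7 (beq) no-port BR/MUL
  cy6 -> i8 (mulh) tail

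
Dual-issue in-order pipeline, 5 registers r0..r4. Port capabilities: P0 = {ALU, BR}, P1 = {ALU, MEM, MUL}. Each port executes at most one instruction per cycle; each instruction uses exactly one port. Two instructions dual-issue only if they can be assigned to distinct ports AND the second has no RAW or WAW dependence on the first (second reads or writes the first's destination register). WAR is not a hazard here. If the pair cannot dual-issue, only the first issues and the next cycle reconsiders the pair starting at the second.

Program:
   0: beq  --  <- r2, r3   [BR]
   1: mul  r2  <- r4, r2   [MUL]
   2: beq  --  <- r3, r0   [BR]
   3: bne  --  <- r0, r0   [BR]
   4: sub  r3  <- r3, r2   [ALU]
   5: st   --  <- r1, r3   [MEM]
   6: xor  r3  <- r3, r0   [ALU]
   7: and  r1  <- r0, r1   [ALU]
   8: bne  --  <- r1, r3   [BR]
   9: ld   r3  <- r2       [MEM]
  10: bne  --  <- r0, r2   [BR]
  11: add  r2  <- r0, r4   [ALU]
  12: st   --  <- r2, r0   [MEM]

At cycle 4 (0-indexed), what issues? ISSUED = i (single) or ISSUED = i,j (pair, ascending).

ISSUED = 7

c0: i0+i1 beq.BR;mul.MUL  pair
c1: i2 beq.BR  no-port BR/BR
c2: i3+i4 bne.BR;sub.ALU  pair
c3: i5+i6 st.MEM;xor.ALU  pair
c4: i7 and.ALU  RAW r1
c5: i8+i9 bne.BR;ld.MEM  pair
c6: i10+i11 bne.BR;add.ALU  pair
c7: i12 st.MEM  tail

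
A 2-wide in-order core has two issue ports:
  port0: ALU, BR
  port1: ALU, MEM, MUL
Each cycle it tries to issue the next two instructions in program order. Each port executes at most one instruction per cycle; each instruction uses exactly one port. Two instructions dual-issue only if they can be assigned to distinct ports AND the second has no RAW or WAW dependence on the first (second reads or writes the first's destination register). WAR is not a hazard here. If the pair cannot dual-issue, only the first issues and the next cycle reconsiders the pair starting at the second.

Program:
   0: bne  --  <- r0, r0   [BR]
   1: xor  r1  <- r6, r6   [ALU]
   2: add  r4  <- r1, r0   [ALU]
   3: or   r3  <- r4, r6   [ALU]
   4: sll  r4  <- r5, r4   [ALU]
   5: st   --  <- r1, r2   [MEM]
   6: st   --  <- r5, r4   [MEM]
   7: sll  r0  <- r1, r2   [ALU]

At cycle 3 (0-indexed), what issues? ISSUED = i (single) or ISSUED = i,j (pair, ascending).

c0: i0,i1 bne.BR+xor.ALU  2-wide
c1: i2 add.ALU  RAW r4
c2: i3,i4 or.ALU+sll.ALU  2-wide
c3: i5 st.MEM  no-port MEM/MEM
c4: i6,i7 st.MEM+sll.ALU  2-wide

ISSUED = 5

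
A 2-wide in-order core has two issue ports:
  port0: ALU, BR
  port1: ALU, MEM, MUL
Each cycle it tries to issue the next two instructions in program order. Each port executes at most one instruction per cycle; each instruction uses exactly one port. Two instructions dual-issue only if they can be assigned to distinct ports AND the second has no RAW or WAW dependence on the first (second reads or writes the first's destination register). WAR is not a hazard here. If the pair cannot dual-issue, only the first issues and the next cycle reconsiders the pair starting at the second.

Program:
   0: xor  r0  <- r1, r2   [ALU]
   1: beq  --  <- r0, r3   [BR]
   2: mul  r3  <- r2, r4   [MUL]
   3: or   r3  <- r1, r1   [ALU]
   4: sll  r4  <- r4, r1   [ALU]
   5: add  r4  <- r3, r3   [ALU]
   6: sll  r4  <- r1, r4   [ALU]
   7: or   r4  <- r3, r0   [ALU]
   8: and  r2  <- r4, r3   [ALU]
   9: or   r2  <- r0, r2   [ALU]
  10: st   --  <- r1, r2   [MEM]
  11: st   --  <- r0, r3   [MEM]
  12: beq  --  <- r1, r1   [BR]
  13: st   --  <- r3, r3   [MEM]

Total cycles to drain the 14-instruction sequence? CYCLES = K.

#0 head=0: xor.ALU i0 RAW r0
#1 head=1: beq.BR;mul.MUL i1+i2 dual
#2 head=3: or.ALU;sll.ALU i3+i4 dual
#3 head=5: add.ALU i5 RAW+WAW r4
#4 head=6: sll.ALU i6 WAW r4
#5 head=7: or.ALU i7 RAW r4
#6 head=8: and.ALU i8 RAW+WAW r2
#7 head=9: or.ALU i9 RAW r2
#8 head=10: st.MEM i10 no-port MEM/MEM
#9 head=11: st.MEM;beq.BR i11+i12 dual
#10 head=13: st.MEM i13 tail

CYCLES = 11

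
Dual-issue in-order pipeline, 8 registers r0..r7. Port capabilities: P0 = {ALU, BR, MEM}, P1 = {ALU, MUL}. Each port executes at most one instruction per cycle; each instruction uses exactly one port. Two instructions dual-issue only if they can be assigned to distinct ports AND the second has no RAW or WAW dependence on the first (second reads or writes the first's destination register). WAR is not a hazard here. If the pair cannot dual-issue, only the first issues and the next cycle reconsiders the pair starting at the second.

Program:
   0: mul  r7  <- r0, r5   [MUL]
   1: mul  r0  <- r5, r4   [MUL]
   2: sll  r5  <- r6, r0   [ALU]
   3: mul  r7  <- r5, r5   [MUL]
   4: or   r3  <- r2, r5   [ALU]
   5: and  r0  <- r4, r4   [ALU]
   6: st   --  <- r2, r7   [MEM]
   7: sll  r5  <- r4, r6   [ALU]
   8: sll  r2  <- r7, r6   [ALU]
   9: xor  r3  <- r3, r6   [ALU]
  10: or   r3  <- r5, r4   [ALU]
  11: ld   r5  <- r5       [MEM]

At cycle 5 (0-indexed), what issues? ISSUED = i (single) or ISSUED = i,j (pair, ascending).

ISSUED = 7,8

[0] i0  mul  -- no-port MUL/MUL
[1] i1  mul  -- RAW r0
[2] i2  sll  -- RAW r5
[3] i3+i4  mul/or  -- dual
[4] i5+i6  and/st  -- dual
[5] i7+i8  sll/sll  -- dual
[6] i9  xor  -- WAW r3
[7] i10+i11  or/ld  -- dual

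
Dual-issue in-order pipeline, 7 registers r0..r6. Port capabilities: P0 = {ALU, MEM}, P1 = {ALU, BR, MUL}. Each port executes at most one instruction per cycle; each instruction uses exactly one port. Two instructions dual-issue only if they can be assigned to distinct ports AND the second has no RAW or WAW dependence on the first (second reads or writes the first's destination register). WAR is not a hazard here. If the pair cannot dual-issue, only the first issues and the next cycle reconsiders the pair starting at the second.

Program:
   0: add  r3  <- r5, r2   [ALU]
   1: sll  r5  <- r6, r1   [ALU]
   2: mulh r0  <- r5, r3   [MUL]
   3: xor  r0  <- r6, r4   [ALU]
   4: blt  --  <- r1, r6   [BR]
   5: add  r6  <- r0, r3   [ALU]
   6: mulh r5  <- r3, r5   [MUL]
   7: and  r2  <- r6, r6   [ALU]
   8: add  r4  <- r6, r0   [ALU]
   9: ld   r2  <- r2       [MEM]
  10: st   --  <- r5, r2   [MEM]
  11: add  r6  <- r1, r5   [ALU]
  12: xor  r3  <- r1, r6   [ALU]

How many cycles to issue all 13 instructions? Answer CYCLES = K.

0. add/sll @i0+i1  | dual
1. mulh @i2  | WAW r0
2. xor/blt @i3+i4  | dual
3. add/mulh @i5+i6  | dual
4. and/add @i7+i8  | dual
5. ld @i9  | no-port MEM/MEM
6. st/add @i10+i11  | dual
7. xor @i12  | tail

CYCLES = 8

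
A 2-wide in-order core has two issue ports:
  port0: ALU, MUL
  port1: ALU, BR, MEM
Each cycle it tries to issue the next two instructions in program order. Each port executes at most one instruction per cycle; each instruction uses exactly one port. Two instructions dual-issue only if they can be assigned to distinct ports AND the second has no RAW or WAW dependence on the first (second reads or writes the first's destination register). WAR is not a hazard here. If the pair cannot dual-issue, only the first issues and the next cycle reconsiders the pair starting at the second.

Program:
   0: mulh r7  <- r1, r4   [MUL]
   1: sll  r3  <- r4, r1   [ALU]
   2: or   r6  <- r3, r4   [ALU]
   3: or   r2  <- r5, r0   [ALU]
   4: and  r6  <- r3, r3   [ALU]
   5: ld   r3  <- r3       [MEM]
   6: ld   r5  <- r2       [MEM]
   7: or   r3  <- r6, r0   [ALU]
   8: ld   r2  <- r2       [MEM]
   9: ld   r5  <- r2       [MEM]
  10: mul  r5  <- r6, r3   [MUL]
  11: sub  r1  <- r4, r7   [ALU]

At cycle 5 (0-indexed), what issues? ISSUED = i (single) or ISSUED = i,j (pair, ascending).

c0: i0/i1 mulh.MUL;sll.ALU  dual
c1: i2/i3 or.ALU;or.ALU  dual
c2: i4/i5 and.ALU;ld.MEM  dual
c3: i6/i7 ld.MEM;or.ALU  dual
c4: i8 ld.MEM  no-port MEM/MEM
c5: i9 ld.MEM  WAW r5
c6: i10/i11 mul.MUL;sub.ALU  dual

ISSUED = 9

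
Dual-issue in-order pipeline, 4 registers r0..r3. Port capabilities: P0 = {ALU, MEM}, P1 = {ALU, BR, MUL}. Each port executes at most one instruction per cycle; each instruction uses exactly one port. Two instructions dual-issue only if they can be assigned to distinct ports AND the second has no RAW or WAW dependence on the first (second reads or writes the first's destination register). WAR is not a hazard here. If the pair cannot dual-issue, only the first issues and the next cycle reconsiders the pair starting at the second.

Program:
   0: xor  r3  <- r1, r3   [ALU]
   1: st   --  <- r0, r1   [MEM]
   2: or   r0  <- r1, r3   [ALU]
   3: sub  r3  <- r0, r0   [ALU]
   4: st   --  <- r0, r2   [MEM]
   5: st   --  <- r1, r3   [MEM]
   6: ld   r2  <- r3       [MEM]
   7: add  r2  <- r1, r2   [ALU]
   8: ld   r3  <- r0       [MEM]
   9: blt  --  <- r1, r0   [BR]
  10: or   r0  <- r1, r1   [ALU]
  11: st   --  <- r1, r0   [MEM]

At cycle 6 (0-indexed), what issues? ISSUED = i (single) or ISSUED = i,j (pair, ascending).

ISSUED = 9,10

[0] i0/i1  xor;st  -- 2-wide
[1] i2  or  -- RAW r0
[2] i3/i4  sub;st  -- 2-wide
[3] i5  st  -- no-port MEM/MEM
[4] i6  ld  -- RAW+WAW r2
[5] i7/i8  add;ld  -- 2-wide
[6] i9/i10  blt;or  -- 2-wide
[7] i11  st  -- tail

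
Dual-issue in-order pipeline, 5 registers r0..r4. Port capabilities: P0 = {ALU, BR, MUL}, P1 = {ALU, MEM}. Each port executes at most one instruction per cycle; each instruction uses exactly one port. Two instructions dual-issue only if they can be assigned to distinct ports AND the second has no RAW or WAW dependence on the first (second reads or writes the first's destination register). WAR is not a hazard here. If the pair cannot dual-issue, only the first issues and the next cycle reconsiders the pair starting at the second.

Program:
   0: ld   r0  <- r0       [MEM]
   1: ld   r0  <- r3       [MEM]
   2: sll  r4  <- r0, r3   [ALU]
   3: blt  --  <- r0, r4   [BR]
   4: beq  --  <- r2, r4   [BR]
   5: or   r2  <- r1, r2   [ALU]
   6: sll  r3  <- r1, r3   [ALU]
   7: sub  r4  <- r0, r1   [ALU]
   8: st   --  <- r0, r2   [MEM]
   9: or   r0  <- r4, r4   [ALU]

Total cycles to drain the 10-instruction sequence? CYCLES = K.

CYCLES = 7

c0: i0 ld  no-port MEM/MEM
c1: i1 ld  RAW r0
c2: i2 sll  RAW r4
c3: i3 blt  no-port BR/BR
c4: i4&i5 beq+or  pair
c5: i6&i7 sll+sub  pair
c6: i8&i9 st+or  pair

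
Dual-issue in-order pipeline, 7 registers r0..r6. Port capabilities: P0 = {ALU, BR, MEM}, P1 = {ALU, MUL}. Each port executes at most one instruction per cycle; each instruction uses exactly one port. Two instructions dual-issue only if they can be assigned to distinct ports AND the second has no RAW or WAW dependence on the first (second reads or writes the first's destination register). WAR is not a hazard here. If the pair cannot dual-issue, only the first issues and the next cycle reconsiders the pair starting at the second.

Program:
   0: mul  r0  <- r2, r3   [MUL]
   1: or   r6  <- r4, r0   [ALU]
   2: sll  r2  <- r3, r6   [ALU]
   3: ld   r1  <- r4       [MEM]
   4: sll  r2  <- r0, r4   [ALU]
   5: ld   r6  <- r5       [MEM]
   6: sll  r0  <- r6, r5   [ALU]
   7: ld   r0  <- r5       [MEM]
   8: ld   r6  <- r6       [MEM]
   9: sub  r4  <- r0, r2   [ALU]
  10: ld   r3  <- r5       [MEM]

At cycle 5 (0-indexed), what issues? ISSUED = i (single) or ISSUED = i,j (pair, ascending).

t=0 i0:mul.MUL ; RAW r0
t=1 i1:or.ALU ; RAW r6
t=2 i2,i3:sll.ALU;ld.MEM ; 2-wide
t=3 i4,i5:sll.ALU;ld.MEM ; 2-wide
t=4 i6:sll.ALU ; WAW r0
t=5 i7:ld.MEM ; no-port MEM/MEM
t=6 i8,i9:ld.MEM;sub.ALU ; 2-wide
t=7 i10:ld.MEM ; tail

ISSUED = 7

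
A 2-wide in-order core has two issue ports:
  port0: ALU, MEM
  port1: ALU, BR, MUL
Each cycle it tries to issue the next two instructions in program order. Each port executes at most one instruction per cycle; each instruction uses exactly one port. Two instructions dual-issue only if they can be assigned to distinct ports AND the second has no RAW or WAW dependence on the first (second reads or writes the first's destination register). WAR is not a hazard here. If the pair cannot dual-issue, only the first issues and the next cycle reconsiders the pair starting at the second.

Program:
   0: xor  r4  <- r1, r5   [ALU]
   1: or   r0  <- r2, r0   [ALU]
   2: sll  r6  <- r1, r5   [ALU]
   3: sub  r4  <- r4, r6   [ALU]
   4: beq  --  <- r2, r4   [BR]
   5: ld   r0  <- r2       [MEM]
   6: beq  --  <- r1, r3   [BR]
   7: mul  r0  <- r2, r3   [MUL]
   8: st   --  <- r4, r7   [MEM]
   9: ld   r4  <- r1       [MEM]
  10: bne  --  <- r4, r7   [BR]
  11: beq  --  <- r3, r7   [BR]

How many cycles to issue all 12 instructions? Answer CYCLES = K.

CYCLES = 9

t=0 i0,i1:xor.ALU;or.ALU ; dual
t=1 i2:sll.ALU ; RAW r6
t=2 i3:sub.ALU ; RAW r4
t=3 i4,i5:beq.BR;ld.MEM ; dual
t=4 i6:beq.BR ; no-port BR/MUL
t=5 i7,i8:mul.MUL;st.MEM ; dual
t=6 i9:ld.MEM ; RAW r4
t=7 i10:bne.BR ; no-port BR/BR
t=8 i11:beq.BR ; tail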